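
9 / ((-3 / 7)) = -21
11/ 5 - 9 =-34/ 5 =-6.80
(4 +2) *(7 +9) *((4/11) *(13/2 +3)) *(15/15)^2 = 3648/11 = 331.64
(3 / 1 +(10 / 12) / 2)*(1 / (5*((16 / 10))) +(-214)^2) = 5007043 / 32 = 156470.09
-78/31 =-2.52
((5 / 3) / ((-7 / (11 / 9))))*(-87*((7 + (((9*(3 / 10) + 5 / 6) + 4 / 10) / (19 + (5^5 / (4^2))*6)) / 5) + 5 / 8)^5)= 50201317466280289082506574725186293331319 / 76896685931873137452464832000000000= 652841.11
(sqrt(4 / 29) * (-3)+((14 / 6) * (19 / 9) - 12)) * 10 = -1910 / 27 - 60 * sqrt(29) / 29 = -81.88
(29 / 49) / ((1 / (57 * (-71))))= -2395.16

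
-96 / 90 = -16 / 15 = -1.07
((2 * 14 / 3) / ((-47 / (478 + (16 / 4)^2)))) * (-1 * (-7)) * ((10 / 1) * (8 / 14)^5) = -20234240 / 48363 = -418.38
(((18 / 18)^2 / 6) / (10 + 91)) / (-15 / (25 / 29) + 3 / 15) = -5 / 52116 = -0.00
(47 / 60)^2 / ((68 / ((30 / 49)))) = 2209 / 399840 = 0.01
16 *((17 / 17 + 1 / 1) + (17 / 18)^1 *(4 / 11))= 3712 / 99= 37.49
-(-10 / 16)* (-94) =-235 / 4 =-58.75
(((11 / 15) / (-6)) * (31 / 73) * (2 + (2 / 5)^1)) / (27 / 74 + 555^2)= -50468 / 124796476575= -0.00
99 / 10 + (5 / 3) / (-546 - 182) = 108083 / 10920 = 9.90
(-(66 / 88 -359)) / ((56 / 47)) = 300.67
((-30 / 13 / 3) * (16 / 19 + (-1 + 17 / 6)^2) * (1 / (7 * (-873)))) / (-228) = -14375 / 6194647368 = -0.00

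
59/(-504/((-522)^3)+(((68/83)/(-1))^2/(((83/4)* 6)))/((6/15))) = 66644651510397/15228591869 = 4376.28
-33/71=-0.46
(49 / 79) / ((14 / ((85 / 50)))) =119 / 1580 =0.08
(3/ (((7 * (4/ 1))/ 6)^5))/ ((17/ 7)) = 729/ 1306144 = 0.00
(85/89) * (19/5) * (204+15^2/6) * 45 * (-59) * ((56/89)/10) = -1159770906/7921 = -146417.23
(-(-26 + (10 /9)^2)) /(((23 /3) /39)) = 26078 /207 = 125.98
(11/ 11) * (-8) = -8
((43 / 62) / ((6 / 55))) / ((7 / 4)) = 2365 / 651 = 3.63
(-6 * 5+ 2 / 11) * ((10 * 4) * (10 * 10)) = -1312000 / 11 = -119272.73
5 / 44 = 0.11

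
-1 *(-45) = 45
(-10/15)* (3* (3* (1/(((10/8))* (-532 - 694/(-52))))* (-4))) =-832/22475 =-0.04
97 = 97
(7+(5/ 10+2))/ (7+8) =19/ 30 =0.63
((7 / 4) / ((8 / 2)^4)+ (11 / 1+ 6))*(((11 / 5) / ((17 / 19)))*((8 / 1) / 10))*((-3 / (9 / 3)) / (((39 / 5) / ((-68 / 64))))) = 242649 / 53248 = 4.56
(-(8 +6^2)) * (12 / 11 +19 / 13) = -1460 / 13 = -112.31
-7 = -7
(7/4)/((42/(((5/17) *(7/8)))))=35/3264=0.01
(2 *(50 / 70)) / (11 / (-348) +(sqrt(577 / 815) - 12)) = -11875169400 / 99525039089 - 1211040 *sqrt(470255) / 99525039089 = -0.13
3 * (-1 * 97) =-291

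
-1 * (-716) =716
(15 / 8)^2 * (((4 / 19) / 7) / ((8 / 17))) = 3825 / 17024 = 0.22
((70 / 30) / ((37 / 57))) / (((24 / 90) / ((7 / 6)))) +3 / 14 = 33029 / 2072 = 15.94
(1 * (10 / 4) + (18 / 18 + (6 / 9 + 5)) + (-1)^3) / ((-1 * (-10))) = 49 / 60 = 0.82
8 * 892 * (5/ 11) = 35680/ 11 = 3243.64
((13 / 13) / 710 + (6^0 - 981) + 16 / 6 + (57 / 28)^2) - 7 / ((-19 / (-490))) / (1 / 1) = -18302797501 / 15864240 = -1153.71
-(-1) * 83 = 83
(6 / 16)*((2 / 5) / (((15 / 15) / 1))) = 0.15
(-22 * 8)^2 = 30976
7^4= 2401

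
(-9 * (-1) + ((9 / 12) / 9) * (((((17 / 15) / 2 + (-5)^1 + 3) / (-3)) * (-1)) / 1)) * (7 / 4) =67739 / 4320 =15.68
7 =7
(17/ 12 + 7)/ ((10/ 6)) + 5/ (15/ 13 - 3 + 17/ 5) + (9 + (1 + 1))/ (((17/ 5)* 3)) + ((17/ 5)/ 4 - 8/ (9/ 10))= 202027/ 154530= 1.31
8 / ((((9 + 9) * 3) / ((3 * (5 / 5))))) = 0.44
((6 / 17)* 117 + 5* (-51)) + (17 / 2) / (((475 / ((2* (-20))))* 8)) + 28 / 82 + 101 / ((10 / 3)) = -2425507 / 13243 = -183.15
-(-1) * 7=7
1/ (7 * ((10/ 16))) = 8/ 35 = 0.23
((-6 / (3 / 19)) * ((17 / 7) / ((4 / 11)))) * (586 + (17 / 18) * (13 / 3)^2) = -347501165 / 2268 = -153219.21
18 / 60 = 3 / 10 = 0.30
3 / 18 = 1 / 6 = 0.17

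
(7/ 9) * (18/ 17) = 14/ 17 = 0.82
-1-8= -9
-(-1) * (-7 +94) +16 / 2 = 95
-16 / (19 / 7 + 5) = -56 / 27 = -2.07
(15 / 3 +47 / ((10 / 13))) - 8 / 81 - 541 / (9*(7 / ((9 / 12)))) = 675419 / 11340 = 59.56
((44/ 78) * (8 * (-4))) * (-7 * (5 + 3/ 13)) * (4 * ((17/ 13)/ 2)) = 1728.65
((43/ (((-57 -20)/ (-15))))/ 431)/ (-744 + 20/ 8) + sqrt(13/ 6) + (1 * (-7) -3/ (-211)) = -72545129344/ 10384643731 + sqrt(78)/ 6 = -5.51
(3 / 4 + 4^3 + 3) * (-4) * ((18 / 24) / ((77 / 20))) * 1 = -4065 / 77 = -52.79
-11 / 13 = -0.85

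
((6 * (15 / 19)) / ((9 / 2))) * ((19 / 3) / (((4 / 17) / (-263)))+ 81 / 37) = -15710705 / 2109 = -7449.36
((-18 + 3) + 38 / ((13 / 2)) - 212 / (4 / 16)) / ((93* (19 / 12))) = -44572 / 7657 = -5.82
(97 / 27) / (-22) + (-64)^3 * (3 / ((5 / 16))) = -7474250213 / 2970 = -2516582.56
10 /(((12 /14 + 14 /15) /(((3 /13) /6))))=525 /2444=0.21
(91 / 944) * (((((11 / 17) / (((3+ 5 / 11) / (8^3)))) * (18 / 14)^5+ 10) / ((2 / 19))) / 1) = 12242024821 / 38531248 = 317.72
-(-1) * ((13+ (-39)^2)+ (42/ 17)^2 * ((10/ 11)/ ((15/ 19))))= 4898930/ 3179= 1541.03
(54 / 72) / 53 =3 / 212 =0.01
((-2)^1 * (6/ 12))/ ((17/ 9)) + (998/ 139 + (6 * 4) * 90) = 5119795/ 2363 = 2166.65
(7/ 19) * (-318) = -2226/ 19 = -117.16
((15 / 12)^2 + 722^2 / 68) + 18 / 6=2086377 / 272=7670.50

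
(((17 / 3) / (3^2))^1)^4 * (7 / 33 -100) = -275034653 / 17537553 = -15.68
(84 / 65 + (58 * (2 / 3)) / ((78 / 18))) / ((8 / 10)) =166 / 13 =12.77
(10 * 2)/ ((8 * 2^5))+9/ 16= 0.64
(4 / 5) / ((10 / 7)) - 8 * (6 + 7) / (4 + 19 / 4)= -1982 / 175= -11.33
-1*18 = -18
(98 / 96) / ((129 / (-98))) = -2401 / 3096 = -0.78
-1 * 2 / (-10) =1 / 5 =0.20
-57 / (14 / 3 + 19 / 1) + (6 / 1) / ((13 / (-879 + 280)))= -278.87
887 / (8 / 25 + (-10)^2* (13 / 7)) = 155225 / 32556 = 4.77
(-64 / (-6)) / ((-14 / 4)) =-64 / 21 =-3.05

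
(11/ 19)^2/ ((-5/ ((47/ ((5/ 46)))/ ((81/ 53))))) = -13864906/ 731025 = -18.97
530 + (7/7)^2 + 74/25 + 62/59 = 789141/1475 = 535.01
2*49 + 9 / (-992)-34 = 63479 / 992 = 63.99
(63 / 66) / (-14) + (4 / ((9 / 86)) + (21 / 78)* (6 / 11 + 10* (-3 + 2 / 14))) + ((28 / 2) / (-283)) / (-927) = 353315645 / 11543004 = 30.61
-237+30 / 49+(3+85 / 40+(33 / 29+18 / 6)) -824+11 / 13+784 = -39351727 / 147784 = -266.28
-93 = -93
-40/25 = -8/5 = -1.60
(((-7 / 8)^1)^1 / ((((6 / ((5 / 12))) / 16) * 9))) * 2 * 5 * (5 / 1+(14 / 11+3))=-2975 / 297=-10.02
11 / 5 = 2.20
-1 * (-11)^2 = -121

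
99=99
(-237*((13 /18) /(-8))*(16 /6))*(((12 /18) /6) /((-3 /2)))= -1027 /243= -4.23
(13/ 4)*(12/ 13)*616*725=1339800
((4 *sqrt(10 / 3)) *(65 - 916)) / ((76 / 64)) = -54464 *sqrt(30) / 57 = -5233.54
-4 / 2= -2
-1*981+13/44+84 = -39455/44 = -896.70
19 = 19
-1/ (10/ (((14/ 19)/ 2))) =-7/ 190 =-0.04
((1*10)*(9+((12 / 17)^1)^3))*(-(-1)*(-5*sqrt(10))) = -2297250*sqrt(10) / 4913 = -1478.64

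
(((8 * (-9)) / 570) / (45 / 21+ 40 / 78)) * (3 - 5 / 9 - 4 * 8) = 1.41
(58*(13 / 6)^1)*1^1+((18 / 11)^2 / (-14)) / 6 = 319238 / 2541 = 125.63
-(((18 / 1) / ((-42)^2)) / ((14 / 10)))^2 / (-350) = 1 / 6588344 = 0.00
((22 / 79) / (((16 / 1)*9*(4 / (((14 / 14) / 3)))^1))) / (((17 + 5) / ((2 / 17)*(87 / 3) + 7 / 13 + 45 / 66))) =7507 / 221240448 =0.00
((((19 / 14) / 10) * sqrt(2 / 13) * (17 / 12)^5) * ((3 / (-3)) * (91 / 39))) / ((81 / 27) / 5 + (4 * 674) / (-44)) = 296750113 * sqrt(26) / 129534971904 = 0.01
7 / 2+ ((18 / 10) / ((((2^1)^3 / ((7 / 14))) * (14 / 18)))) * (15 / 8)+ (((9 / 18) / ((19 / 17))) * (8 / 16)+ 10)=238249 / 17024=13.99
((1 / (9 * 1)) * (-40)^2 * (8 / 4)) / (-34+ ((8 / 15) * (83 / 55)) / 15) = -10.47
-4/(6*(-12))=1/18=0.06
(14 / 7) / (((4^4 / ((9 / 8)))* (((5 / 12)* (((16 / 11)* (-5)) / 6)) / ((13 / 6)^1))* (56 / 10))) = -3861 / 573440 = -0.01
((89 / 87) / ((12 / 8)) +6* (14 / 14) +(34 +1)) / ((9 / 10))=46.31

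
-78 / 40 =-39 / 20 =-1.95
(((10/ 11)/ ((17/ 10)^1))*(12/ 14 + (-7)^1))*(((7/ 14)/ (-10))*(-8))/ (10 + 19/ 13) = -22360/ 195041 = -0.11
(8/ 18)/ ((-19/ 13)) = -52/ 171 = -0.30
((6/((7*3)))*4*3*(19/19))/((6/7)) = 4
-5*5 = -25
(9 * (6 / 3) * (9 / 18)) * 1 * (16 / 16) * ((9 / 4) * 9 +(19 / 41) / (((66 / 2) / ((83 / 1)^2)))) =1899471 / 1804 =1052.92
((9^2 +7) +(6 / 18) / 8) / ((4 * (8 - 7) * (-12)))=-2113 / 1152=-1.83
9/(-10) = -9/10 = -0.90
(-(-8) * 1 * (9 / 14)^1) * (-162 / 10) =-2916 / 35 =-83.31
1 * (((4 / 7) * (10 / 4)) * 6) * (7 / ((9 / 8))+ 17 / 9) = 1460 / 21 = 69.52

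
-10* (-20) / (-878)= -100 / 439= -0.23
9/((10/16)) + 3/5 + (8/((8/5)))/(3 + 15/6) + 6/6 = 186/11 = 16.91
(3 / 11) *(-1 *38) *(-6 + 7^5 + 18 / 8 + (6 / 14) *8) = -26823459 / 154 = -174178.31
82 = 82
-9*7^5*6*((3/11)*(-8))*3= 5940510.55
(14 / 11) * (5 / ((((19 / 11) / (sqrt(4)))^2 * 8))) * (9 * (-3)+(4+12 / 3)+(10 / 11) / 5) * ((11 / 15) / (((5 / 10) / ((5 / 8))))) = -26565 / 1444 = -18.40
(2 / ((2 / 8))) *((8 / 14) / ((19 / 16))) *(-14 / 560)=-64 / 665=-0.10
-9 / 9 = -1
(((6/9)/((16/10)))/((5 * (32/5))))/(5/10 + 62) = 1/4800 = 0.00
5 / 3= 1.67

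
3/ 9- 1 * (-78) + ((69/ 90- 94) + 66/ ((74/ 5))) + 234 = 82717/ 370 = 223.56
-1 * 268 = -268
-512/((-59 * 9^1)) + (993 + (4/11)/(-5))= 29026601/29205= 993.89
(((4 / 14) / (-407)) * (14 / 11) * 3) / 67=-12 / 299959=-0.00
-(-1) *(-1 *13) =-13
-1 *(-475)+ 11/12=475.92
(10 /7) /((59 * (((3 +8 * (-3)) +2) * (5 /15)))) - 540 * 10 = -42373830 /7847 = -5400.00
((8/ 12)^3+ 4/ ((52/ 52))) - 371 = -9901/ 27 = -366.70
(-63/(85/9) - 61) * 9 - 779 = -117983/85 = -1388.04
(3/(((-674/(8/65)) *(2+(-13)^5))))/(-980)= -3/1992616691975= -0.00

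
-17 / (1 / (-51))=867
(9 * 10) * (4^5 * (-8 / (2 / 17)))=-6266880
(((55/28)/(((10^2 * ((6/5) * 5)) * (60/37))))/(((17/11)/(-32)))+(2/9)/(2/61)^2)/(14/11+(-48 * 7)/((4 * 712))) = 2407847563/13452950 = 178.98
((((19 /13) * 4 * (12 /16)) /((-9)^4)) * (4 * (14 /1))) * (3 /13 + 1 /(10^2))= 83258 /9240075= 0.01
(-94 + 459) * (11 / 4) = 4015 / 4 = 1003.75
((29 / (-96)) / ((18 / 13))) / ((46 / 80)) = -0.38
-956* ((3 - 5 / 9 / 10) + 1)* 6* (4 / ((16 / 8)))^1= -135752 / 3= -45250.67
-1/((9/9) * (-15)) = 1/15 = 0.07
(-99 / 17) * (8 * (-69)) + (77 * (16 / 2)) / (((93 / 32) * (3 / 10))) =18597832 / 4743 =3921.11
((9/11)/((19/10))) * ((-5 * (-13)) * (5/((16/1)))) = 14625/1672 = 8.75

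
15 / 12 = 5 / 4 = 1.25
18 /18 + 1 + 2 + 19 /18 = 91 /18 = 5.06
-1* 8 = -8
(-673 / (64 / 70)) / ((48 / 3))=-23555 / 512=-46.01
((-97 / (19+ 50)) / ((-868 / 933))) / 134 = 30167 / 2675176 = 0.01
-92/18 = -46/9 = -5.11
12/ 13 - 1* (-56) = 740/ 13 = 56.92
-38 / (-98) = 0.39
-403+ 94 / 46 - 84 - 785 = -29209 / 23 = -1269.96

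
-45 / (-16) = 45 / 16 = 2.81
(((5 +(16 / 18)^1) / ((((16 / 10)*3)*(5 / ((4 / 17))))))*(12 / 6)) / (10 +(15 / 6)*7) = 106 / 25245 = 0.00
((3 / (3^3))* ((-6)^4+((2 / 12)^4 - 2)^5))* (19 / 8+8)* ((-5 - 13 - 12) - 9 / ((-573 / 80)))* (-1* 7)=818972361588856721768725 / 2793305048208113664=293191.17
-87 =-87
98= 98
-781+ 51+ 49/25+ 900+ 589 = 19024/25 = 760.96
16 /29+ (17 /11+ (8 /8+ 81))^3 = 22508416507 /38599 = 583134.71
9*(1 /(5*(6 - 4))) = 9 /10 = 0.90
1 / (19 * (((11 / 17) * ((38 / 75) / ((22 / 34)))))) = 75 / 722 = 0.10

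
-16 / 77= -0.21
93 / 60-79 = -1549 / 20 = -77.45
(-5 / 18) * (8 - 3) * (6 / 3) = -2.78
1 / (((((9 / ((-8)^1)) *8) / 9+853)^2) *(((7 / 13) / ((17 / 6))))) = 221 / 30487968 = 0.00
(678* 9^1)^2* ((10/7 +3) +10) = 537239257.71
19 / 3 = 6.33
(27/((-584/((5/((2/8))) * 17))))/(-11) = 2295/1606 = 1.43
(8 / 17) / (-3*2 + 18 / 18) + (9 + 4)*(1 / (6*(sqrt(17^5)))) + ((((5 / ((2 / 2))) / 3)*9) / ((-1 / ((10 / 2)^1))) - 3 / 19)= -121532 / 1615 + 13*sqrt(17) / 29478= -75.25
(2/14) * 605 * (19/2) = 11495/14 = 821.07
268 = 268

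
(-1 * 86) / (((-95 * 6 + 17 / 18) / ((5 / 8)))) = 1935 / 20486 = 0.09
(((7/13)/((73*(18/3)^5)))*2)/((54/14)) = 49/99622224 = 0.00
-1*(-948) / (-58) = -474 / 29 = -16.34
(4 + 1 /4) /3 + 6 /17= 1.77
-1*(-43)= 43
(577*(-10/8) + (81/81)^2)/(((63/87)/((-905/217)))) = 75611845/18228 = 4148.12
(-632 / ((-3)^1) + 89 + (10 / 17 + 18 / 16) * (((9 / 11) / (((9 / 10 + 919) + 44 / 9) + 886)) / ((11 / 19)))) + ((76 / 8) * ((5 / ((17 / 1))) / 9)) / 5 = 3617241248509 / 12068328492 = 299.73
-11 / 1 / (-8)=11 / 8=1.38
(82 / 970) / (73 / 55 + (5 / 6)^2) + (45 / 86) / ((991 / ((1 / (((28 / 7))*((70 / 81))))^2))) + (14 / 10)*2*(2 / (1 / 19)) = 55231639621917371 / 518890223850880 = 106.44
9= 9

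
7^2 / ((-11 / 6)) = -294 / 11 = -26.73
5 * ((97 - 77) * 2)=200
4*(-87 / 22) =-174 / 11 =-15.82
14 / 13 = 1.08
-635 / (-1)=635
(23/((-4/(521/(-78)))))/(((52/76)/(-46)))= -5236571/2028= -2582.14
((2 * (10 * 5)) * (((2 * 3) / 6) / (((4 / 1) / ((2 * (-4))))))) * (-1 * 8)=1600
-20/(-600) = 1/30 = 0.03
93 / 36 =31 / 12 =2.58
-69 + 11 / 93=-6406 / 93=-68.88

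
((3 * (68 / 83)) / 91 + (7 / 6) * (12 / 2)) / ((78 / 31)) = 1645325 / 589134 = 2.79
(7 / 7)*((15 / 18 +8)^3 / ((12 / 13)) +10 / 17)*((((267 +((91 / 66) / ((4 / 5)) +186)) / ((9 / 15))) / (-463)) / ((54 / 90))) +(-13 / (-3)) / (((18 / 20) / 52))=-86685378246815 / 48474277632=-1788.28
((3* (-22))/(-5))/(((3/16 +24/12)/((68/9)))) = 23936/525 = 45.59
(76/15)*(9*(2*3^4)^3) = 969348384/5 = 193869676.80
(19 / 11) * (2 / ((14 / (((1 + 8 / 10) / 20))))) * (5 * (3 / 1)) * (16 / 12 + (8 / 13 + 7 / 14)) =32661 / 40040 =0.82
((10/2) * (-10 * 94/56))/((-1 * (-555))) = -235/1554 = -0.15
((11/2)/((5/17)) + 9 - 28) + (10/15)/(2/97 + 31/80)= 126697/95010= 1.33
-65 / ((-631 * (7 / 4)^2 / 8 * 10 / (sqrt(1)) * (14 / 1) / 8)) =3328 / 216433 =0.02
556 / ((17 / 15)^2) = 125100 / 289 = 432.87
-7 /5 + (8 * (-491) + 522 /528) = -1728501 /440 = -3928.41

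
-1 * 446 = -446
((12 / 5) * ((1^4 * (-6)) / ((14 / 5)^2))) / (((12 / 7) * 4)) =-15 / 56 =-0.27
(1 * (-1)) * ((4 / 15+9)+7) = -244 / 15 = -16.27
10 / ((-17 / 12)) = -120 / 17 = -7.06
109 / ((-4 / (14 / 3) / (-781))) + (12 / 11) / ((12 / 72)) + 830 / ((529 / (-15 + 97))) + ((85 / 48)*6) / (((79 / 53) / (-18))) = 547912453045 / 5516412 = 99324.06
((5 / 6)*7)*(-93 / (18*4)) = -1085 / 144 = -7.53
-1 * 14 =-14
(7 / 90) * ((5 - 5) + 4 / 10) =7 / 225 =0.03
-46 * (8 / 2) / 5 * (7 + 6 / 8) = -285.20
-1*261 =-261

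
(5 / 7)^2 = 25 / 49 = 0.51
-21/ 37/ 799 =-21/ 29563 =-0.00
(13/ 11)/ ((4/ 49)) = 637/ 44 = 14.48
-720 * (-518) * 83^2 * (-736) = -1891020579840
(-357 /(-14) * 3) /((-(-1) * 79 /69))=10557 /158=66.82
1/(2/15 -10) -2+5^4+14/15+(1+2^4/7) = 9745409/15540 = 627.12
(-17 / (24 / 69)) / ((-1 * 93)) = 391 / 744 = 0.53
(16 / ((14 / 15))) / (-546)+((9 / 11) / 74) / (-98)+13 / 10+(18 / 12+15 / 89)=1355383291 / 461481020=2.94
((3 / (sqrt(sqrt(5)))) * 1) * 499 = 1497 * 5^(3 / 4) / 5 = 1001.10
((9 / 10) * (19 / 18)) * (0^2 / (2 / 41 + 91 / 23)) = 0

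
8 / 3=2.67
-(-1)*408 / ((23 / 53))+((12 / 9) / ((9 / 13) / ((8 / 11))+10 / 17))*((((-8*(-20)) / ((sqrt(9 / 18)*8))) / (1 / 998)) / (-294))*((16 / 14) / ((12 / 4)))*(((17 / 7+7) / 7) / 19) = 21624 / 23-12421826560*sqrt(2) / 7825893831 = 937.93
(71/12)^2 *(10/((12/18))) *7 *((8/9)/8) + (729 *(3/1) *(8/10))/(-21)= 4915513/15120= 325.10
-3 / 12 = -1 / 4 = -0.25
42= 42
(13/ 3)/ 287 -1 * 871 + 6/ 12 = -1498975/ 1722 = -870.48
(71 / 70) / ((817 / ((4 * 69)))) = 9798 / 28595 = 0.34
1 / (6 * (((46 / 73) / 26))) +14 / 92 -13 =-412 / 69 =-5.97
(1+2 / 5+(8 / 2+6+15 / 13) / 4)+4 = 2129 / 260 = 8.19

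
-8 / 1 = -8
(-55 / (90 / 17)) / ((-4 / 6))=15.58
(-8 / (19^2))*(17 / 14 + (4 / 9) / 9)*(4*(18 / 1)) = -45856 / 22743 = -2.02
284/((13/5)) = 1420/13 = 109.23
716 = 716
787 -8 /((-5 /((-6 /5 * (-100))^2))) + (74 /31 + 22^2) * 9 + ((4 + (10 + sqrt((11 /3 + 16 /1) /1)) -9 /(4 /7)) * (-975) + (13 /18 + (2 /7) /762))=29675873837 /992124 -325 * sqrt(177)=25587.61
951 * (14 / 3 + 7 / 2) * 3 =46599 / 2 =23299.50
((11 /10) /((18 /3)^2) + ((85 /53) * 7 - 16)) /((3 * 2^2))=-0.40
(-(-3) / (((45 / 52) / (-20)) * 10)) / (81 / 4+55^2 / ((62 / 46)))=-12896 / 4212165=-0.00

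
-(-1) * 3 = 3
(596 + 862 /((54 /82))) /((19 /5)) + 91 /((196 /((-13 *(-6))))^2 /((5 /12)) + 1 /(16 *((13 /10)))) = 507.29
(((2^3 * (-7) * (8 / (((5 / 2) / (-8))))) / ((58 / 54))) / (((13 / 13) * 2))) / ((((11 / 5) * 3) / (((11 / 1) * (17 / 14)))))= 39168 / 29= 1350.62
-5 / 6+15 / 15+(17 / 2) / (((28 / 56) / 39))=3979 / 6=663.17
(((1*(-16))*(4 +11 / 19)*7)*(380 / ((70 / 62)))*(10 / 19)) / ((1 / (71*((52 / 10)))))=-637268736 / 19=-33540459.79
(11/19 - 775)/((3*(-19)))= 14714/1083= 13.59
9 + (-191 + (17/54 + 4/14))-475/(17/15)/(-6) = -358399/3213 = -111.55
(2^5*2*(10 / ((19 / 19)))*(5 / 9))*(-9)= -3200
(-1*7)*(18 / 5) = -126 / 5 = -25.20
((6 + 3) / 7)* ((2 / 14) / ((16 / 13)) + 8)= 10.43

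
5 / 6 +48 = 293 / 6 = 48.83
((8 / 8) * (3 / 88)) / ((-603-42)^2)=1 / 12203400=0.00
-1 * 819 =-819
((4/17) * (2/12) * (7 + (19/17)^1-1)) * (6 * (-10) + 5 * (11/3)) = -30250/2601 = -11.63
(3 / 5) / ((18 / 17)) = 17 / 30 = 0.57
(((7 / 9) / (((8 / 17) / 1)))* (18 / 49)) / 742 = 17 / 20776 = 0.00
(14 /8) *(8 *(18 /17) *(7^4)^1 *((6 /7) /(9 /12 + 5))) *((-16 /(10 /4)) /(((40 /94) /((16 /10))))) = -6239987712 /48875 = -127672.38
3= 3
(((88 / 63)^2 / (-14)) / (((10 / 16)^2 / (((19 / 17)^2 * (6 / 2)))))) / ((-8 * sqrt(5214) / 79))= 508288 * sqrt(5214) / 200732175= 0.18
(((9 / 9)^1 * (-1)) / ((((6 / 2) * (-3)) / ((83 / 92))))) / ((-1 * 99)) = -83 / 81972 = -0.00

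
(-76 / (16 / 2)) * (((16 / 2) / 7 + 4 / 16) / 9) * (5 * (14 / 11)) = -1235 / 132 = -9.36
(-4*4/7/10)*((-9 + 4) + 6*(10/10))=-8/35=-0.23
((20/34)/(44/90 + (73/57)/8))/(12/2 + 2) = 8550/75463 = 0.11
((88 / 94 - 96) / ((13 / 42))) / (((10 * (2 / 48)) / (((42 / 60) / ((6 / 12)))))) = -15763104 / 15275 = -1031.95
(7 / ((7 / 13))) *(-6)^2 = 468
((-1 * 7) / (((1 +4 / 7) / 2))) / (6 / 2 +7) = -49 / 55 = -0.89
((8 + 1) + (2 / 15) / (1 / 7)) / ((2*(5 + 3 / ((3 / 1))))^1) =149 / 180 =0.83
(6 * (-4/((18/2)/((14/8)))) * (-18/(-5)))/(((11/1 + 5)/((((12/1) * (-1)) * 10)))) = 126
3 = 3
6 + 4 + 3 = 13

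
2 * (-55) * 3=-330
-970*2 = -1940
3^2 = 9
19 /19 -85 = -84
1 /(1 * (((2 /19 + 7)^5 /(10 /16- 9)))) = -165898633 /358722675000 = -0.00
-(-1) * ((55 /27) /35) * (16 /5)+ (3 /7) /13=2693 /12285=0.22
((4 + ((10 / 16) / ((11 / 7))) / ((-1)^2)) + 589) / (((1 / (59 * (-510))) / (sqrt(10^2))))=-3928174275 / 22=-178553376.14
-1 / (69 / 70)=-70 / 69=-1.01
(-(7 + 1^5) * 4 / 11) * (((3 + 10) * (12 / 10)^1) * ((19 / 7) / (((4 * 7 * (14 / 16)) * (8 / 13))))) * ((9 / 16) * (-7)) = 32.17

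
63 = 63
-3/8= -0.38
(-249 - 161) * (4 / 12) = -410 / 3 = -136.67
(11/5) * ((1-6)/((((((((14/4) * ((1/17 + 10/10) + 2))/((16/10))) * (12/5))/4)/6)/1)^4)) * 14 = -768.26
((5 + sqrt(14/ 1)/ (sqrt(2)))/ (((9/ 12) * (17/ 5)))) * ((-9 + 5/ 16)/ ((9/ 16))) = -46.31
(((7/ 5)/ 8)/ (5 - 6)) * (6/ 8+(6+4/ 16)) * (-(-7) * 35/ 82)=-2401/ 656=-3.66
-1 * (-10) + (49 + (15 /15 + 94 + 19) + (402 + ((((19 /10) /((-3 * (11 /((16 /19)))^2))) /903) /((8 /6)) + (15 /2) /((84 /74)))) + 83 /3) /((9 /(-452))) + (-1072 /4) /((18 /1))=-401728790053 /13345695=-30101.75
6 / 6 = 1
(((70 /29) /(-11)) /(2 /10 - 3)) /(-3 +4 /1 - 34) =-25 /10527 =-0.00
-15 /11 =-1.36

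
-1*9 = -9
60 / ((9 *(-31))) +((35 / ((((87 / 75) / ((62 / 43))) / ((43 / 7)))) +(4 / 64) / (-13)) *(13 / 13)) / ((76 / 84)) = 295.15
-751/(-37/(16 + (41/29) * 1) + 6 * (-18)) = 6.82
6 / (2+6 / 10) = 30 / 13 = 2.31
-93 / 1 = -93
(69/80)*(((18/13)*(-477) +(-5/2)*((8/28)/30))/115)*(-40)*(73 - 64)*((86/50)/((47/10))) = 652.62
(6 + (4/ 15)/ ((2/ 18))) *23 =966/ 5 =193.20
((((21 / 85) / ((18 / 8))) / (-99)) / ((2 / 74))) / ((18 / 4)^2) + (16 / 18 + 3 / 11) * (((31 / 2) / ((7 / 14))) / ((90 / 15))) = 6.00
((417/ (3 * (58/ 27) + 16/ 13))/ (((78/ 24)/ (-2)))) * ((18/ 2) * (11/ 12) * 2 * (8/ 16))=-123849/ 449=-275.83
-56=-56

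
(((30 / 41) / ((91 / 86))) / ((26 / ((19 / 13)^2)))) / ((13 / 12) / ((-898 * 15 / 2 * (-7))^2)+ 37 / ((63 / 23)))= 1774399467141000 / 421889583550470113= 0.00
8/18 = 4/9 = 0.44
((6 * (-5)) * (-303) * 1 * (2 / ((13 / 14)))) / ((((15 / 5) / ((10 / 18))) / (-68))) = -9615200 / 39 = -246543.59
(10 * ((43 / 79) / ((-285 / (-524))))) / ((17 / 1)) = 45064 / 76551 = 0.59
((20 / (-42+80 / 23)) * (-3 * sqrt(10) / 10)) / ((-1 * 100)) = -69 * sqrt(10) / 44300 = -0.00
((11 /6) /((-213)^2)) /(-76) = -11 /20688264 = -0.00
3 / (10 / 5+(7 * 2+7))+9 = 210 / 23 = 9.13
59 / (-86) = -59 / 86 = -0.69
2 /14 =0.14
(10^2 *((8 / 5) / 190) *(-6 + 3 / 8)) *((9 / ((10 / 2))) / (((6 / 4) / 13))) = -1404 / 19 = -73.89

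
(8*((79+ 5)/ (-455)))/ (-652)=24/ 10595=0.00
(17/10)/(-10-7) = -1/10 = -0.10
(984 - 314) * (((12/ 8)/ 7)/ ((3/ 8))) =2680/ 7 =382.86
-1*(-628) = 628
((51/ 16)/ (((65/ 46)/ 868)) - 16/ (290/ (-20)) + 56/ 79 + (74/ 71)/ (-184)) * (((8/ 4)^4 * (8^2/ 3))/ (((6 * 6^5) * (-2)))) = -3812672903902/ 531830712465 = -7.17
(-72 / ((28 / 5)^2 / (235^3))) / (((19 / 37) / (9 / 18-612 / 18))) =1943806183.71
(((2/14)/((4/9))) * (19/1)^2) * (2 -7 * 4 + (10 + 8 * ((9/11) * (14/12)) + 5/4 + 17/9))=-606.26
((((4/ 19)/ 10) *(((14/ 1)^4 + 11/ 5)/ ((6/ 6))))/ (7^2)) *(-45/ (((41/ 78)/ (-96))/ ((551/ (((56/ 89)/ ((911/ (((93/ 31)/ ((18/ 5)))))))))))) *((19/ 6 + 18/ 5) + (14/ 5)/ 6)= 235897558818852528/ 251125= 939363101319.47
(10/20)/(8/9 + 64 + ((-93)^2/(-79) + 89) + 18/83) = 59013/5266880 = 0.01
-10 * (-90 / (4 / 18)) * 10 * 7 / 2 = 141750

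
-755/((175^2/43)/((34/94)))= -110381/287875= -0.38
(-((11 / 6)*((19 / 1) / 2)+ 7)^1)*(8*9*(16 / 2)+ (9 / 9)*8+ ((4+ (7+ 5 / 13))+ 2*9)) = -389397 / 26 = -14976.81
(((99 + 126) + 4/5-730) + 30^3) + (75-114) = 132284/5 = 26456.80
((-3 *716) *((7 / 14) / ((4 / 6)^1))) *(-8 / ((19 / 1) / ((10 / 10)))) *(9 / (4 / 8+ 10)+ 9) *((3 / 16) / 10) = 333477 / 2660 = 125.37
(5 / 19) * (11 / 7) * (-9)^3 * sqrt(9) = -120285 / 133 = -904.40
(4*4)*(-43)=-688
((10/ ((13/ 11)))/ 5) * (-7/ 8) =-1.48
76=76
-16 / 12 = -4 / 3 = -1.33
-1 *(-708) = 708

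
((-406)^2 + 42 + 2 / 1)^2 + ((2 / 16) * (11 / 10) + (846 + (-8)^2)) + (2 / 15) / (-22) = 27185415310.13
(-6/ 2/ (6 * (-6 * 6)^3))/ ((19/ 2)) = 1/ 886464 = 0.00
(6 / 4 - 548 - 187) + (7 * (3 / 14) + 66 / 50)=-18267 / 25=-730.68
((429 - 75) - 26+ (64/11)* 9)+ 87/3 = 4503/11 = 409.36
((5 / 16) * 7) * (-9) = -315 / 16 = -19.69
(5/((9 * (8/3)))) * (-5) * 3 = -3.12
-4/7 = -0.57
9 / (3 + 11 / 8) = 72 / 35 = 2.06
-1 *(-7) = 7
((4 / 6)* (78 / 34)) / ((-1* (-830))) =13 / 7055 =0.00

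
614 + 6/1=620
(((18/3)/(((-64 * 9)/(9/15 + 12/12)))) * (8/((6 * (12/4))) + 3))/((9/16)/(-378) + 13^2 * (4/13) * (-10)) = 1736/15724845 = 0.00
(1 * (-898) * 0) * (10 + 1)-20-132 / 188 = -973 / 47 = -20.70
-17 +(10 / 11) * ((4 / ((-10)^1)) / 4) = -188 / 11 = -17.09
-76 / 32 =-19 / 8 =-2.38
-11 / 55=-1 / 5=-0.20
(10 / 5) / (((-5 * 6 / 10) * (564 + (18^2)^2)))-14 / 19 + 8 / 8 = 791531 / 3007890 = 0.26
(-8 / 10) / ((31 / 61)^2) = -14884 / 4805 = -3.10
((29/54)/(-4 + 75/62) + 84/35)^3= 137044911905693/12739125463875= 10.76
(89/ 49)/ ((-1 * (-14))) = 89/ 686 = 0.13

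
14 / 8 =1.75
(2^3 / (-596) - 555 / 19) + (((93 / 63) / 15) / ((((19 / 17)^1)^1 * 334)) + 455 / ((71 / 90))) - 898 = -350.46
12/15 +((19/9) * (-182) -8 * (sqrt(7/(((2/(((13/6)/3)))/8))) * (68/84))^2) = -1387562/2835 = -489.44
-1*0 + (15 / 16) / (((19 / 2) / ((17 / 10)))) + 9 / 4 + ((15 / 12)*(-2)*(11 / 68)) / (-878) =2743175 / 1134376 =2.42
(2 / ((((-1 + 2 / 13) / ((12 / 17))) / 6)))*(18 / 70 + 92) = -923.56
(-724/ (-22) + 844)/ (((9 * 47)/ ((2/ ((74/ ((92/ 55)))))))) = 887432/ 9468855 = 0.09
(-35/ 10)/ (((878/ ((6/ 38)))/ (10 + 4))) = -147/ 16682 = -0.01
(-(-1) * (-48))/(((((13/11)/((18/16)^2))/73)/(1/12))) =-65043/208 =-312.71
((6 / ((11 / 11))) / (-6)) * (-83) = 83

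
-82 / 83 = -0.99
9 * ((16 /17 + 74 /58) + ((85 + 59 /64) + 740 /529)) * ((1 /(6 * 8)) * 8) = 4483427373 /33382016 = 134.31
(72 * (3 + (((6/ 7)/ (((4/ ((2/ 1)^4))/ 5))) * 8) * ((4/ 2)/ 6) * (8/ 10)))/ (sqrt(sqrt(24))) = 3324 * 2^(1/ 4) * 3^(3/ 4)/ 7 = 1287.25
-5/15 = -1/3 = -0.33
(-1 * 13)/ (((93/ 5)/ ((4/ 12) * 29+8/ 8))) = -2080/ 279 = -7.46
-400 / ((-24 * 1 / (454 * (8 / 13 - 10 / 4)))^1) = -556150 / 39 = -14260.26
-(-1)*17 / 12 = 17 / 12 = 1.42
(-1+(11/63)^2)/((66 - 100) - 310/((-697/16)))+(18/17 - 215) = -135221087881/632154537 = -213.91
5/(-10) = -1/2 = -0.50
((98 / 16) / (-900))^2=2401 / 51840000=0.00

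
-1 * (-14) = 14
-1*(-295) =295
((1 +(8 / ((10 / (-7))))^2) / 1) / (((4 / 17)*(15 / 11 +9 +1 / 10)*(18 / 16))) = 605132 / 51795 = 11.68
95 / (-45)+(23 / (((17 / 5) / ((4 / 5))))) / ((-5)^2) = -7247 / 3825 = -1.89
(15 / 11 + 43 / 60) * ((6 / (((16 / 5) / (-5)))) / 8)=-6865 / 2816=-2.44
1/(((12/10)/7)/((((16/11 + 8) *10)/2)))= 9100/33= 275.76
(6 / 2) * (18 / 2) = 27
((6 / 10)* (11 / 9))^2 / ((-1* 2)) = -121 / 450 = -0.27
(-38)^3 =-54872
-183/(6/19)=-579.50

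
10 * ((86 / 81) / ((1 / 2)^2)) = 3440 / 81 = 42.47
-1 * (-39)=39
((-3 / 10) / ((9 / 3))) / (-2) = 1 / 20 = 0.05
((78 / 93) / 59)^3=17576 / 6118445789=0.00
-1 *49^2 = -2401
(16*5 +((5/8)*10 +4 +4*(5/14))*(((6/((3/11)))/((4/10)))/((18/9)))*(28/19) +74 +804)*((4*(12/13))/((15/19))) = 435112/65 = 6694.03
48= 48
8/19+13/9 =319/171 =1.87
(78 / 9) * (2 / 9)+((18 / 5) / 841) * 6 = 221576 / 113535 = 1.95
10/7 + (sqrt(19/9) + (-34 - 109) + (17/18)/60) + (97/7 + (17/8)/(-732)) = -235563199/1844640 + sqrt(19)/3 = -126.25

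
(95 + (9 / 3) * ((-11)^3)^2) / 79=5314778 / 79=67275.67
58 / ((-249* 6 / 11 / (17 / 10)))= -5423 / 7470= -0.73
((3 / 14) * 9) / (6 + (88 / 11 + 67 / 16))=72 / 679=0.11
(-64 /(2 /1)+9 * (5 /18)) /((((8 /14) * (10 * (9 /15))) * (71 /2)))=-413 /1704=-0.24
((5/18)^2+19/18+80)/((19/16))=105148/1539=68.32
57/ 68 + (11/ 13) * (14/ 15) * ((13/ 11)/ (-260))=55337/ 66300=0.83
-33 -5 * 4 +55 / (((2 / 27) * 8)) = 39.81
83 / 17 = 4.88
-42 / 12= -7 / 2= -3.50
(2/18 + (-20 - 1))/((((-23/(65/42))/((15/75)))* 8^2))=611/139104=0.00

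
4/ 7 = 0.57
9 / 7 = 1.29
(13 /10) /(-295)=-13 /2950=-0.00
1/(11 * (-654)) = -1/7194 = -0.00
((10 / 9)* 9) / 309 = 10 / 309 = 0.03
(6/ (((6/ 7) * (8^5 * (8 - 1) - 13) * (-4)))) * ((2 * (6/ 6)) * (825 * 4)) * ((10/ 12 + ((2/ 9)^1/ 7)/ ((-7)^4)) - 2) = 2623225/ 44651397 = 0.06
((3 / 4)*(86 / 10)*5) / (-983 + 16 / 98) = -2107 / 64212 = -0.03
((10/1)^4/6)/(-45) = -1000/27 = -37.04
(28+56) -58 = 26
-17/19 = -0.89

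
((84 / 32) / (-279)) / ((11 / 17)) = -119 / 8184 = -0.01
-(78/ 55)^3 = -474552/ 166375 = -2.85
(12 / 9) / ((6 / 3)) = 0.67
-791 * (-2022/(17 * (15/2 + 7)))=6488.45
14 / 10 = 7 / 5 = 1.40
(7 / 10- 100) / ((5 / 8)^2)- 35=-36151 / 125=-289.21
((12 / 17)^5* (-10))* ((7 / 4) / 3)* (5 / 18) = -403200 / 1419857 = -0.28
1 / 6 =0.17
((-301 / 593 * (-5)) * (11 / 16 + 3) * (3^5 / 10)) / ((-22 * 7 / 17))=-10480347 / 417472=-25.10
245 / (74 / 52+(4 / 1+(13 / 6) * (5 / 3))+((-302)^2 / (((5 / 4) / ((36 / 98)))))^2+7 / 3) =1720616625 / 5045202860686498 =0.00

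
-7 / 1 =-7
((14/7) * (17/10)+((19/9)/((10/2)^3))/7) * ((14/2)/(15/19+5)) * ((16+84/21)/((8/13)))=3309059/24750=133.70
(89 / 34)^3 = 704969 / 39304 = 17.94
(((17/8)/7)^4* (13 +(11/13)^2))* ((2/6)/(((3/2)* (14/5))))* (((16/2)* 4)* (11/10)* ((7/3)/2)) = 1064809229/2804675328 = 0.38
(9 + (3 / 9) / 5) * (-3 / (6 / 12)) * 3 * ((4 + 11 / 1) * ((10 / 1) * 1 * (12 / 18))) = -16320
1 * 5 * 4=20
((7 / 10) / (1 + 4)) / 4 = 7 / 200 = 0.04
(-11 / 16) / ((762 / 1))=-11 / 12192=-0.00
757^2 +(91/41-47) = 23493173/41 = 573004.22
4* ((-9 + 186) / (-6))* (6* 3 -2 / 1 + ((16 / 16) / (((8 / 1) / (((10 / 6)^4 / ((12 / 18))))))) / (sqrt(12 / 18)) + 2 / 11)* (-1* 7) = 258125* sqrt(6) / 432 + 147028 / 11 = 14829.78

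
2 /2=1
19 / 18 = 1.06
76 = 76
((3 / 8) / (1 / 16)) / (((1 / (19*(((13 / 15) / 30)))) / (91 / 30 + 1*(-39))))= -266513 / 2250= -118.45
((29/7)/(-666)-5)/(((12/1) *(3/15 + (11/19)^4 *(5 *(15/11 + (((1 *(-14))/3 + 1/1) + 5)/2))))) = -15207809095/48864995424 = -0.31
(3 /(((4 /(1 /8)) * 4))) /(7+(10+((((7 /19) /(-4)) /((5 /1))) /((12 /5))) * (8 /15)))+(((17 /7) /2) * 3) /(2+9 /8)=379895403 /325505600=1.17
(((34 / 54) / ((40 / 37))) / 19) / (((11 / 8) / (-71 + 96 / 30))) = -1.51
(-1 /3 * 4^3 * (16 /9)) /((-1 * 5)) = 1024 /135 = 7.59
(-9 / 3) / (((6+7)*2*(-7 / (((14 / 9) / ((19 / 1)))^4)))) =2744 / 3705156351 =0.00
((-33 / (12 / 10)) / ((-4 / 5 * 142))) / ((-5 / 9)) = -495 / 1136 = -0.44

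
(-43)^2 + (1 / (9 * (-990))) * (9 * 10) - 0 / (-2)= 183050 / 99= 1848.99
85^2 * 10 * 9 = 650250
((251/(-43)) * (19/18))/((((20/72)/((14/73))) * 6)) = -33383/47085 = -0.71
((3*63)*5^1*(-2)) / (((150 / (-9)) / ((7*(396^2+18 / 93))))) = 124480694.44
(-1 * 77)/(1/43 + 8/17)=-56287/361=-155.92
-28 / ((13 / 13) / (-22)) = 616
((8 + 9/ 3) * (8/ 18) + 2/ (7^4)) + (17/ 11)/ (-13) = 14742313/ 3090087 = 4.77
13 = 13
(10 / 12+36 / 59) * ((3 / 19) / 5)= 511 / 11210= 0.05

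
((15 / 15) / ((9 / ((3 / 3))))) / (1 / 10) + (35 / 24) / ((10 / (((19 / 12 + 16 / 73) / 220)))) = 10289453 / 9250560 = 1.11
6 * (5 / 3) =10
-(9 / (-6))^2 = -9 / 4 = -2.25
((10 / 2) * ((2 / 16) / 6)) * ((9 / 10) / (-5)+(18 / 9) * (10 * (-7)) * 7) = -49009 / 480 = -102.10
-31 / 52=-0.60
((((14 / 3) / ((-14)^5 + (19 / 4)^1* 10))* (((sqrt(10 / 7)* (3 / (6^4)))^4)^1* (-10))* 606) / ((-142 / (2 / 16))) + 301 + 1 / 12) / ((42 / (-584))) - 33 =-103105700785877802725351 / 24435571683608580096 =-4219.49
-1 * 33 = -33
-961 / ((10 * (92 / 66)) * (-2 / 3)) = 95139 / 920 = 103.41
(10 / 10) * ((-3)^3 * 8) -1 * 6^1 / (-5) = -1074 / 5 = -214.80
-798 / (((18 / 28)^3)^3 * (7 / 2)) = -1570239555584 / 129140163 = -12159.19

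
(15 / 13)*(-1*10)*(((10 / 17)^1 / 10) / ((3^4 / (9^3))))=-1350 / 221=-6.11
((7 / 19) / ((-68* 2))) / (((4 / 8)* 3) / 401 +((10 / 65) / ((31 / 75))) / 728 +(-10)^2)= -102941111 / 3800159156198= -0.00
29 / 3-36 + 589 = 1688 / 3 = 562.67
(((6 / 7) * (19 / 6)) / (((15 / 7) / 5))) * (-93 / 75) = -589 / 75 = -7.85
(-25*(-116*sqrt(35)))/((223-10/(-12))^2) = 104400*sqrt(35)/1803649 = 0.34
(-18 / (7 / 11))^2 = 39204 / 49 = 800.08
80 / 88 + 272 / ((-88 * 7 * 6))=193 / 231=0.84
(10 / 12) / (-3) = -0.28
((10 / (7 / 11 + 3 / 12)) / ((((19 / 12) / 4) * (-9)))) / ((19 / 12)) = -28160 / 14079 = -2.00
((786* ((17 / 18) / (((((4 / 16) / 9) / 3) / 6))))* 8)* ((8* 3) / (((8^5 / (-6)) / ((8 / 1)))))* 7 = -3788127 / 4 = -947031.75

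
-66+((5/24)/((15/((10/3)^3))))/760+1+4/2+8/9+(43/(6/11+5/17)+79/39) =-668543927/75386376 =-8.87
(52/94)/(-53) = -26/2491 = -0.01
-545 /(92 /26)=-7085 /46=-154.02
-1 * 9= -9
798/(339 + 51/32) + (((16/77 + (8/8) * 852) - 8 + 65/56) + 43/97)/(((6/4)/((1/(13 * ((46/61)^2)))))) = 11177644014293/142176418384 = 78.62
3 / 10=0.30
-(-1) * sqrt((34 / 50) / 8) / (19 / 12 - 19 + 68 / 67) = -201 * sqrt(34) / 65935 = -0.02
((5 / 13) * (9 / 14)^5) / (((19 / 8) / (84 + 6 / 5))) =12577437 / 8302658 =1.51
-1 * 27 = -27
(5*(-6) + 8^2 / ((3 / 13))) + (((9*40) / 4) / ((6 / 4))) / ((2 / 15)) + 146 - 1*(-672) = 4546 / 3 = 1515.33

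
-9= -9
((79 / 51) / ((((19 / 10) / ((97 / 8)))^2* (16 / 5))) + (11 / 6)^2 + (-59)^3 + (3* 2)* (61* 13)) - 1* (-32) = -200565.93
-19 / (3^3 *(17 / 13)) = -247 / 459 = -0.54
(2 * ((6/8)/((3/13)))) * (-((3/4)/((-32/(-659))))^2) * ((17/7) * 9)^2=-1189431819693/1605632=-740787.32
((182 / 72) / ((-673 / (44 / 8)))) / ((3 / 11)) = -0.08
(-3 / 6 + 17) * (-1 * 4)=-66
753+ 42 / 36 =4525 / 6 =754.17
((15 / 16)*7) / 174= 35 / 928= 0.04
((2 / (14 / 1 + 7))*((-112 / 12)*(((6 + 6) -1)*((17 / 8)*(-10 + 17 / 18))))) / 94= 30481 / 15228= 2.00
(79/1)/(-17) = -79/17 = -4.65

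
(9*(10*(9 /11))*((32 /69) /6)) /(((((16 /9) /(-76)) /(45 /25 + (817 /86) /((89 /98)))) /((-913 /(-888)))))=-232311024 /75739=-3067.26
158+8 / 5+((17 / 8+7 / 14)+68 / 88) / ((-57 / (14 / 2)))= 3992303 / 25080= 159.18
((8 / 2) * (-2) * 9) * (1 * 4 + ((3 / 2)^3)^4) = -9629.74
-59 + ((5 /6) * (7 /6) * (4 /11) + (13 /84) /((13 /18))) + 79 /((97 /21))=-5556365 /134442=-41.33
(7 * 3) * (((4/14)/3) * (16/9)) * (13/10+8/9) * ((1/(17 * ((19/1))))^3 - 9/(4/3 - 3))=2867857330528/68238990675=42.03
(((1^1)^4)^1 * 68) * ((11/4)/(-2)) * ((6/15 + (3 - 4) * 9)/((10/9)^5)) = 474813009/1000000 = 474.81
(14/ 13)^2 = 196/ 169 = 1.16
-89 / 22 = -4.05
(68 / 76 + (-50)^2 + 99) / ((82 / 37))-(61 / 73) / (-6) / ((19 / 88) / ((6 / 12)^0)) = 200246041 / 170601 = 1173.77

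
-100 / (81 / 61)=-6100 / 81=-75.31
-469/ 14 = -67/ 2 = -33.50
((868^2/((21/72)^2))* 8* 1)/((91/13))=70852608/7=10121801.14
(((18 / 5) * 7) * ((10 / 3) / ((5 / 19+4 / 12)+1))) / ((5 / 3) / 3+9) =3078 / 559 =5.51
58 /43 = 1.35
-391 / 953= -0.41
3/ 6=1/ 2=0.50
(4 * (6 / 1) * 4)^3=884736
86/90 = 43/45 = 0.96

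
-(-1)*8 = 8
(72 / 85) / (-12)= -6 / 85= -0.07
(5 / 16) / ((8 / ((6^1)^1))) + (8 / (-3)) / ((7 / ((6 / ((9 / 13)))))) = -12367 / 4032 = -3.07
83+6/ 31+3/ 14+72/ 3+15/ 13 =612505/ 5642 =108.56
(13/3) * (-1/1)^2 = 13/3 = 4.33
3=3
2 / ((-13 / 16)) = -32 / 13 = -2.46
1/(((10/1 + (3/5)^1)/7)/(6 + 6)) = 420/53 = 7.92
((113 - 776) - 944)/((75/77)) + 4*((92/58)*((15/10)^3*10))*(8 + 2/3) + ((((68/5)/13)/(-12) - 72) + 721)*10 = 189304997/28275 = 6695.14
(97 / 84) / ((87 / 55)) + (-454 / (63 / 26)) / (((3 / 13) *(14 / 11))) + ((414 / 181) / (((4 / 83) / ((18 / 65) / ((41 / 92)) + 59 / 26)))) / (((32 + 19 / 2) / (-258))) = -110309386690093 / 74027591820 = -1490.11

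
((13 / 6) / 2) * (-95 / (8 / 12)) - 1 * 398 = -4419 / 8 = -552.38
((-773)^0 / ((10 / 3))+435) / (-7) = -4353 / 70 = -62.19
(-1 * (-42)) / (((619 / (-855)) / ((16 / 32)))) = -17955 / 619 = -29.01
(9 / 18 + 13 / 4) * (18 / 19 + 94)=6765 / 19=356.05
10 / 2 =5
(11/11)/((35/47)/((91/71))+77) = 611/47402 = 0.01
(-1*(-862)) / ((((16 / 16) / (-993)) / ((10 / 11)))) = -8559660 / 11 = -778150.91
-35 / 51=-0.69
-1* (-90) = 90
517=517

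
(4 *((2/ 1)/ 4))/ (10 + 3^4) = 2/ 91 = 0.02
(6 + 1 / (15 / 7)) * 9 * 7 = 2037 / 5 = 407.40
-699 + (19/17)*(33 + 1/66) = -662.10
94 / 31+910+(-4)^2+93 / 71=2047683 / 2201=930.34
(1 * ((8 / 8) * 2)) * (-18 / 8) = -9 / 2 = -4.50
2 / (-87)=-2 / 87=-0.02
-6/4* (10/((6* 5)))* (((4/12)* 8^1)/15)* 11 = -44/45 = -0.98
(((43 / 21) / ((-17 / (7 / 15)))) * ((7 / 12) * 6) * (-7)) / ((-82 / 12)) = -2107 / 10455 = -0.20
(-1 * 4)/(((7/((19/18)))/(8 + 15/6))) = -19/3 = -6.33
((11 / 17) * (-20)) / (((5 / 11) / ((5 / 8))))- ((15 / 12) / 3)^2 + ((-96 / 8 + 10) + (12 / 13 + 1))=-574253 / 31824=-18.04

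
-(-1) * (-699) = -699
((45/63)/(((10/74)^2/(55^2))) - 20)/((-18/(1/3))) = -276035/126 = -2190.75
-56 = -56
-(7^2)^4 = -5764801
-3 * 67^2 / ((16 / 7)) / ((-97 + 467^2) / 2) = -31423 / 581312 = -0.05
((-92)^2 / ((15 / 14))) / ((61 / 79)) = 9361184 / 915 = 10230.80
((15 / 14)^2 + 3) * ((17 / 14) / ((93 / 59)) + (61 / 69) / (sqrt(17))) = 16531 * sqrt(17) / 76636 + 271813 / 85064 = 4.08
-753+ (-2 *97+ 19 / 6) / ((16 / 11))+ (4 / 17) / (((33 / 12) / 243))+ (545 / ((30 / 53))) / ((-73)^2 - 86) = -27082849785 / 31374112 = -863.22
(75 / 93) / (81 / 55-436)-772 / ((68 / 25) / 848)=-3031339623775 / 12594773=-240682.35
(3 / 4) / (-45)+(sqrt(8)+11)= 2* sqrt(2)+659 / 60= 13.81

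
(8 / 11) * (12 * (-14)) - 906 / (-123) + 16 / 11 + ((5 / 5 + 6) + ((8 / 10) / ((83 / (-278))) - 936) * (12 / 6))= -371283039 / 187165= -1983.72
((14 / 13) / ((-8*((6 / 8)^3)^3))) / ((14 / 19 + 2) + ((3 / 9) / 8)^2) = -557842432 / 852105501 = -0.65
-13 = -13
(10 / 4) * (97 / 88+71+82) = 67805 / 176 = 385.26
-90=-90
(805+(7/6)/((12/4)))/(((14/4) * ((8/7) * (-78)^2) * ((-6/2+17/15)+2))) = 72485/292032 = 0.25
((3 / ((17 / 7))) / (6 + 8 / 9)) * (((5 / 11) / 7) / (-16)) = -135 / 185504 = -0.00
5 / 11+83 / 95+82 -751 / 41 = 2785403 / 42845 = 65.01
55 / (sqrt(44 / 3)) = 5 * sqrt(33) / 2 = 14.36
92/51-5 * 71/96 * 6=-16633/816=-20.38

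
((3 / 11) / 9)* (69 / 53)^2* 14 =22218 / 30899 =0.72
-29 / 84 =-0.35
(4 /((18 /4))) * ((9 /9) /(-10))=-4 /45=-0.09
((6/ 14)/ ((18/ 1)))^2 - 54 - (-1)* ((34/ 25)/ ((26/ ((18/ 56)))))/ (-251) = -1942609066/ 35974575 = -54.00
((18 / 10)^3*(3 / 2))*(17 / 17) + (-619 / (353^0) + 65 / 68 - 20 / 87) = -609.53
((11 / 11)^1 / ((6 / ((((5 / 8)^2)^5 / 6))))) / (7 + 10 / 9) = 9765625 / 313532612608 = 0.00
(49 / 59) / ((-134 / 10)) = -0.06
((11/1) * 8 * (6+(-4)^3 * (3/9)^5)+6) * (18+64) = 10178660/243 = 41887.49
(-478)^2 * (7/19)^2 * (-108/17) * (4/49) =-98705088/6137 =-16083.61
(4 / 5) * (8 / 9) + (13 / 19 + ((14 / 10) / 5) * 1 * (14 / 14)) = 1.68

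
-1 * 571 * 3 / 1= -1713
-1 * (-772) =772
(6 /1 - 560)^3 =-170031464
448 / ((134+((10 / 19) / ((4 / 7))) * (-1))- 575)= -2432 / 2399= -1.01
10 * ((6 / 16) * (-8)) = -30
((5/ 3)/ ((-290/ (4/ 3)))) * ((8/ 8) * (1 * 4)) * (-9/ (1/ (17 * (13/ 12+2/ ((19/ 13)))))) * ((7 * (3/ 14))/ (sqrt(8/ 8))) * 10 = 95030/ 551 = 172.47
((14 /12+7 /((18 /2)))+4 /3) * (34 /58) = 1003 /522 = 1.92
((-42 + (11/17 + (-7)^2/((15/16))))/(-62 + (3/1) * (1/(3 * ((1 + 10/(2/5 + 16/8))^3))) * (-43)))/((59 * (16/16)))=-3604711/1214281950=-0.00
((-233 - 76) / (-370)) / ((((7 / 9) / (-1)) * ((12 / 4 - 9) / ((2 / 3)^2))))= 103 / 1295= 0.08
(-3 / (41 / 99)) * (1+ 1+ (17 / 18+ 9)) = -7095 / 82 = -86.52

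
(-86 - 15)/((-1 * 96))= 101/96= 1.05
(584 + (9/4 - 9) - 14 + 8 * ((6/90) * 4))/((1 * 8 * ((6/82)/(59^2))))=4841524483/1440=3362169.78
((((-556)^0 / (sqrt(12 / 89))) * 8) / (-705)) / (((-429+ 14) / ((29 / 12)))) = 29 * sqrt(267) / 2633175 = 0.00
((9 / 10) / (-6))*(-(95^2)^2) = 48870375 / 4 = 12217593.75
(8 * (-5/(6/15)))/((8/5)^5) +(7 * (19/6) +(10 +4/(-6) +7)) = 237267/8192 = 28.96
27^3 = 19683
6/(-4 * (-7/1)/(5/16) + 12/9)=45/682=0.07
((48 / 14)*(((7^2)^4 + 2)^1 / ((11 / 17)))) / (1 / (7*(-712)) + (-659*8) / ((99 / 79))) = -15071869910592 / 2075776291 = -7260.84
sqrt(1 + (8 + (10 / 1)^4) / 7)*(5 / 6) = 5*sqrt(70105) / 42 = 31.52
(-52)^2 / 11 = 2704 / 11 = 245.82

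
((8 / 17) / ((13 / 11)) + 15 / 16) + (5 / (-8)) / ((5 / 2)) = 3839 / 3536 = 1.09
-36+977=941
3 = 3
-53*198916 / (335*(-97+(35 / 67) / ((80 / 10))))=84340384 / 259785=324.65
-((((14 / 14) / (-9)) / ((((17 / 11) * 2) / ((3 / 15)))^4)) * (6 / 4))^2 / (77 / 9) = -19487171 / 19532120834800000000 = -0.00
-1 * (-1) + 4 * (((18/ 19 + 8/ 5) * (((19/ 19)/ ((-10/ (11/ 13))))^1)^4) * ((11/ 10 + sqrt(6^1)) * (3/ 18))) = 1771561 * sqrt(6)/ 20349712500 + 203516612171/ 203497125000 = 1.00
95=95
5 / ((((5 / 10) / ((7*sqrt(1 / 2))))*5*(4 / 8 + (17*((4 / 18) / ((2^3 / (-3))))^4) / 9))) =19.80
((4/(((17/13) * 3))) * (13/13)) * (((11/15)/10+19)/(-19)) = -74386/72675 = -1.02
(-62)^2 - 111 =3733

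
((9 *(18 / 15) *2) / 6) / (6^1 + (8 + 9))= 0.16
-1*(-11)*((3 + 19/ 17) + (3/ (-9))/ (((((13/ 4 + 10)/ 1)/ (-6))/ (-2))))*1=37818/ 901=41.97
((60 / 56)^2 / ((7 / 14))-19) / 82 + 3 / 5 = 15923 / 40180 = 0.40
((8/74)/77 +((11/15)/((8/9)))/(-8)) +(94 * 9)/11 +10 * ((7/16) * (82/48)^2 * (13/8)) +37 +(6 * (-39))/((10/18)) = -150525019213/525127680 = -286.64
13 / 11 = 1.18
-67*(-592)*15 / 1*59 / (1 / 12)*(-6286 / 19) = -2647862340480 / 19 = -139361175814.74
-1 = -1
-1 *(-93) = 93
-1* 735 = -735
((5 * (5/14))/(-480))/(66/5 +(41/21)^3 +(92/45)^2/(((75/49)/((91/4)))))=-12403125/275942308288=-0.00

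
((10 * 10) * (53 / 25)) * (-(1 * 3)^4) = -17172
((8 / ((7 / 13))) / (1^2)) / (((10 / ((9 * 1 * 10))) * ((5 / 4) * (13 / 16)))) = 4608 / 35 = 131.66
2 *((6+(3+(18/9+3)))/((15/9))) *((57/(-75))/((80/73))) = -29127/2500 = -11.65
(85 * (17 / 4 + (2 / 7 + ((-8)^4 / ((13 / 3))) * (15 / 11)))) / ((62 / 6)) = 10639.97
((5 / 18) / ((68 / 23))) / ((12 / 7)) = 805 / 14688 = 0.05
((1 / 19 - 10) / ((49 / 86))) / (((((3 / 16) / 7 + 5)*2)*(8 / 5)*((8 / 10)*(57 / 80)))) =-387000 / 203243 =-1.90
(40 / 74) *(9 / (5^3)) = 36 / 925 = 0.04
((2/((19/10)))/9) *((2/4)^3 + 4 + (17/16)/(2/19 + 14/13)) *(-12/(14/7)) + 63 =1979789/33288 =59.47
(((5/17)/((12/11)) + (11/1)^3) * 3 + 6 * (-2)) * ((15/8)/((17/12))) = 12184335/2312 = 5270.04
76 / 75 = 1.01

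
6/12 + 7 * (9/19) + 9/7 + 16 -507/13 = -4761/266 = -17.90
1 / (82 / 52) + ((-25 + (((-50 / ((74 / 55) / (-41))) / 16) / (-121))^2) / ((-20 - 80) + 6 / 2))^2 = 483746584267358708249 / 693721081971904937984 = 0.70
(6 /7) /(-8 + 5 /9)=-54 /469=-0.12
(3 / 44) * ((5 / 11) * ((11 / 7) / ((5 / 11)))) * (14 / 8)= 3 / 16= 0.19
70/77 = 10/11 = 0.91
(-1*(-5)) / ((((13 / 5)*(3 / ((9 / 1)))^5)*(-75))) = -81 / 13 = -6.23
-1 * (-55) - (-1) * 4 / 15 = 829 / 15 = 55.27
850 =850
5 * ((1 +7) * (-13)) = -520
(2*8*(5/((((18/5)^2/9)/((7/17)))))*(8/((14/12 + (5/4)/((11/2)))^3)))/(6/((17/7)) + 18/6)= 4658500/377177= 12.35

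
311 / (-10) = -31.10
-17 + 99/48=-239/16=-14.94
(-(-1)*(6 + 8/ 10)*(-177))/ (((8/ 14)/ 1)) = -21063/ 10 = -2106.30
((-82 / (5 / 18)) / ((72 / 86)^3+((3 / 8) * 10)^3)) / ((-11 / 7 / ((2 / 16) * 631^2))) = 290734091582368 / 1658079555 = 175343.87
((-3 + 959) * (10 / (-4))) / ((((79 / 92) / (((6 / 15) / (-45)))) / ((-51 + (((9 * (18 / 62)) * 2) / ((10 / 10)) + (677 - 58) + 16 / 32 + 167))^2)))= 9275002896500 / 683271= 13574413.22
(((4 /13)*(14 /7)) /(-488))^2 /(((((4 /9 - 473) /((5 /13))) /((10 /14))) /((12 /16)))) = -675 /973516106108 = -0.00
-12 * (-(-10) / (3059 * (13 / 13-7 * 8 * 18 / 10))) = 600 / 1526441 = 0.00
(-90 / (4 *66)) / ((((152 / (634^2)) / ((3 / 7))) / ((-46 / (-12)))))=-34668705 / 23408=-1481.06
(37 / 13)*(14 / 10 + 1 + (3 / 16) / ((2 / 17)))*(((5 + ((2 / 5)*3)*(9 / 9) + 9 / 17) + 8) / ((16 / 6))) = 22200777 / 353600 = 62.79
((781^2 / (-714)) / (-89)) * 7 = 609961 / 9078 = 67.19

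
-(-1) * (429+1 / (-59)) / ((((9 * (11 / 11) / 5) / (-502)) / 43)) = -2731708300 / 531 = -5144460.08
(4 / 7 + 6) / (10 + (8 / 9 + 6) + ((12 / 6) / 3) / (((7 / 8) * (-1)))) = 207 / 508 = 0.41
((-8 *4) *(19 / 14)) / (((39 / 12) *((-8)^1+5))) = 1216 / 273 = 4.45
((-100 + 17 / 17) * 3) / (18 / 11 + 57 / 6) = -6534 / 245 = -26.67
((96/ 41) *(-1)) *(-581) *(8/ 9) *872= 129697792/ 123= 1054453.59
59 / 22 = 2.68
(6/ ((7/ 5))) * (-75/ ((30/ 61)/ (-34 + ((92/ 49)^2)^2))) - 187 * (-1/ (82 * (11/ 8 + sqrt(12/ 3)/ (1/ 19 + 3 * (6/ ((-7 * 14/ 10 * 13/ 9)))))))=43013163844176626/ 3052548601515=14090.90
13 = 13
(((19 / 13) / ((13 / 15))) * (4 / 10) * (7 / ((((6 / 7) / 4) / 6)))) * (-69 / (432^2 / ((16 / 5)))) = -21413 / 136890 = -0.16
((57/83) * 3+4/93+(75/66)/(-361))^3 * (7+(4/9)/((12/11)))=53350085621369800062621875/777582625675797174526623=68.61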